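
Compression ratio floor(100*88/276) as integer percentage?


100*m/n = 100*88/276 ≈ 31.8841.
floor = 31.

31


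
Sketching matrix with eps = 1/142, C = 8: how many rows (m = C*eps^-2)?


1/eps = 142.
(1/eps)^2 = 20164.
m = 8*20164 = 161312.

161312


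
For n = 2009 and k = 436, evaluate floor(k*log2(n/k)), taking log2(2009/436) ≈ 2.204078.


log2(n/k) = log2(2009/436) ≈ 2.204078.
k*log2(n/k) ≈ 436*2.204078 = 960.978008.
floor(960.978008) = 960.

960


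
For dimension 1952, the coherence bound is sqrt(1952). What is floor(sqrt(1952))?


44^2 = 1936 <= 1952 < 2025 = 45^2, so 44 <= sqrt(1952) < 45.
floor(sqrt(1952)) = 44.

44


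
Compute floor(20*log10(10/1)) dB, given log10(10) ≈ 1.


||x||/||e|| = 10/1 = 10.
log10(10) ≈ 1.
20*log10(||x||/||e||) ≈ 20*1 = 20.
floor(20) = 20.

20


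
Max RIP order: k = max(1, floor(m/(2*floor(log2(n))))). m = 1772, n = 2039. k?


floor(log2(2039)) = 10.
2*10 = 20.
m/(2*floor(log2(n))) = 1772/20 ≈ 88.6.
floor = 88.
k = max(1, 88) = 88.

88


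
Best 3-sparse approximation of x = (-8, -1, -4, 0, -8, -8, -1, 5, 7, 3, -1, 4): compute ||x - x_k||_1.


Sorted |x_i| descending: [8, 8, 8, 7, 5, 4, 4, 3, 1, 1, 1, 0]
Keep top 3: [8, 8, 8]
Tail entries: [7, 5, 4, 4, 3, 1, 1, 1, 0]
L1 error = sum of tail = 26.

26


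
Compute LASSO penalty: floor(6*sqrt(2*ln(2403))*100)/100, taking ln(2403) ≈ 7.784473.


ln(2403) ≈ 7.784473.
2*ln(n) ≈ 15.568946.
sqrt(2*ln(n)) ≈ sqrt(15.568946) ≈ 3.94575.
lambda ≈ 6*3.94575 = 23.6745.
floor(lambda*100)/100 = 23.67.

23.67


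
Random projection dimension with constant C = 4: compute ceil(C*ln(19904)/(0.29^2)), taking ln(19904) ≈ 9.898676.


ln(19904) ≈ 9.898676.
eps^2 = 0.29^2 = 0.0841.
C*ln(N)/eps^2 ≈ 4*9.898676/0.0841 ≈ 470.805.
m = ceil(470.805) = 471.

471


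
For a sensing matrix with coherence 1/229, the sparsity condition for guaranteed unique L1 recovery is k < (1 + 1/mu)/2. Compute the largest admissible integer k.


1/mu = 229.
1 + 1/mu = 230.
(1 + 1/mu)/2 = 115 is an integer and the inequality is strict, so k_max = 115 - 1 = 114.

114


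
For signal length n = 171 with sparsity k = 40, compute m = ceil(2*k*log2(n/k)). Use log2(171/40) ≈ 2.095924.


log2(n/k) = log2(171/40) ≈ 2.095924.
2*k*log2(n/k) ≈ 2*40*2.095924 = 167.67392.
m = ceil(167.67392) = 168.

168


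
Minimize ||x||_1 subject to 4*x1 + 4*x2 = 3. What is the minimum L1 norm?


Axis intercepts:
  x1 = 3/4, x2 = 0: L1 = 3/4
  x1 = 0, x2 = 3/4: L1 = 3/4
x* = (3/4, 0)
||x*||_1 = 3/4.

3/4


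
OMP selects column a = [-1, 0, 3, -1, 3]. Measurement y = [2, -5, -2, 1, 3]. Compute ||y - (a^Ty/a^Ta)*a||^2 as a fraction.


a^T a = 20.
a^T y = 0.
coeff = 0/20 = 0.
||r||^2 = 43.

43


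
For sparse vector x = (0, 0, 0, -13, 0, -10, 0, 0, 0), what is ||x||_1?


Non-zero entries: [(3, -13), (5, -10)]
Absolute values: [13, 10]
||x||_1 = sum = 23.

23


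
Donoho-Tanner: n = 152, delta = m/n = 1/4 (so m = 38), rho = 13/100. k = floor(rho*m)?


m = 1/4*152 = 38.
rho = 13/100.
rho*m = 13/100*38 = 4.94.
k = floor(4.94) = 4.

4


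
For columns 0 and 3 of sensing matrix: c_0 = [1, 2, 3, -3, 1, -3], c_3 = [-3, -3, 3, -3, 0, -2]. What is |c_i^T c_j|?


Inner product: 1*-3 + 2*-3 + 3*3 + -3*-3 + 1*0 + -3*-2
Products: [-3, -6, 9, 9, 0, 6]
Sum = 15.
|dot| = 15.

15


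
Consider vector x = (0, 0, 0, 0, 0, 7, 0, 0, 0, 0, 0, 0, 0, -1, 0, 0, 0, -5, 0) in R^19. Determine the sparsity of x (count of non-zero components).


Non-zero positions: [5, 13, 17].
Sparsity = 3.

3


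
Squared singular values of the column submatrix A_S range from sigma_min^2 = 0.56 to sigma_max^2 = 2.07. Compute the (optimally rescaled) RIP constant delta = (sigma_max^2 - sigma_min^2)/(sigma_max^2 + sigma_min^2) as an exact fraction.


lambda_max - lambda_min = 2.07 - 0.56 = 1.51.
lambda_max + lambda_min = 2.07 + 0.56 = 2.63.
delta = 1.51/2.63 = 151/263.

151/263


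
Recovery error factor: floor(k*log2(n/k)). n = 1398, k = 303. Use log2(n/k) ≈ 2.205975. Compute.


log2(n/k) = log2(1398/303) ≈ 2.205975.
k*log2(n/k) ≈ 303*2.205975 = 668.410425.
floor(668.410425) = 668.

668


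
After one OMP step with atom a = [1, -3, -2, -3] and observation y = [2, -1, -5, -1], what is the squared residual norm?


a^T a = 23.
a^T y = 18.
coeff = 18/23 = 18/23.
||r||^2 = 389/23.

389/23


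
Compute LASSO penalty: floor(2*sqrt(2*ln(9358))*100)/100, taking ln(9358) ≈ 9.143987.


ln(9358) ≈ 9.143987.
2*ln(n) ≈ 18.287974.
sqrt(2*ln(n)) ≈ sqrt(18.287974) ≈ 4.276444.
lambda ≈ 2*4.276444 = 8.552888.
floor(lambda*100)/100 = 8.55.

8.55


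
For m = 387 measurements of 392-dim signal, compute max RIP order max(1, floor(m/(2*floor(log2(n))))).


floor(log2(392)) = 8.
2*8 = 16.
m/(2*floor(log2(n))) = 387/16 ≈ 24.1875.
floor = 24.
k = max(1, 24) = 24.

24


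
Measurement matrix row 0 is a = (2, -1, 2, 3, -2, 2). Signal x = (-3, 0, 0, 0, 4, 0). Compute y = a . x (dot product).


Non-zero terms: ['2*-3', '-2*4']
Products: [-6, -8]
y = sum = -14.

-14


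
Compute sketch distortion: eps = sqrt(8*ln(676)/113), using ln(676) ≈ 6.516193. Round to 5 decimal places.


ln(676) ≈ 6.516193.
8*ln(N)/m ≈ 8*6.516193/113 ≈ 0.4613234.
eps = sqrt(0.4613234) ≈ 0.6792079 ≈ 0.67921.

0.67921


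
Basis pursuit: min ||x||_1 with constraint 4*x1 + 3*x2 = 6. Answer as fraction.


Axis intercepts:
  x1 = 3/2, x2 = 0: L1 = 3/2
  x1 = 0, x2 = 2: L1 = 2
x* = (3/2, 0)
||x*||_1 = 3/2.

3/2


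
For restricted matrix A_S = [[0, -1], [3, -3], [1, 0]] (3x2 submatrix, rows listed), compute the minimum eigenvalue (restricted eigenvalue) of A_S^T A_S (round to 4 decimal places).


A_S^T A_S = [[10, -9], [-9, 10]].
trace = 20.
det = 19.
disc = trace^2 - 4*det = 400 - 4*19 = 324.
sqrt(324) = 18.
lam_min = (20 - 18)/2 = 1 = 1.0000.

1.0000


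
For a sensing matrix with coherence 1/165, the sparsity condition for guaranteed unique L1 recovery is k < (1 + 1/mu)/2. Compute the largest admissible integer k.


1/mu = 165.
1 + 1/mu = 166.
(1 + 1/mu)/2 = 83 is an integer and the inequality is strict, so k_max = 83 - 1 = 82.

82


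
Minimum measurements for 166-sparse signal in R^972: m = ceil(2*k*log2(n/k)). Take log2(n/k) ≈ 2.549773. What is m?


log2(n/k) = log2(972/166) ≈ 2.549773.
2*k*log2(n/k) ≈ 2*166*2.549773 = 846.524636.
m = ceil(846.524636) = 847.

847


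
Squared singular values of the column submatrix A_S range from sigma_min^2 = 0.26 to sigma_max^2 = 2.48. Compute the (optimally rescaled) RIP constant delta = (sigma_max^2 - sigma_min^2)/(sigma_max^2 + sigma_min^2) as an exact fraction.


lambda_max - lambda_min = 2.48 - 0.26 = 2.22.
lambda_max + lambda_min = 2.48 + 0.26 = 2.74.
delta = 2.22/2.74 = 222/274 = 111/137.

111/137


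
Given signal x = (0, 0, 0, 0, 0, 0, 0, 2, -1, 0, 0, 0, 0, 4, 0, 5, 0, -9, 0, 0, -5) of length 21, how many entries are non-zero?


Non-zero positions: [7, 8, 13, 15, 17, 20].
Sparsity = 6.

6


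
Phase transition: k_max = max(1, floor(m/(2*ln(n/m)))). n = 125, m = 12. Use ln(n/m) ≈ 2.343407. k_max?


n/m = 125/12.
ln(n/m) ≈ 2.343407.
2*ln(n/m) ≈ 4.686814.
m/(2*ln(n/m)) ≈ 12/4.686814 ≈ 2.5604.
floor = 2.
k_max = max(1, 2) = 2.

2


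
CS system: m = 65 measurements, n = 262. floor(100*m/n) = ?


100*m/n = 100*65/262 ≈ 24.8092.
floor = 24.

24


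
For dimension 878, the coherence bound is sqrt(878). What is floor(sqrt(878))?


29^2 = 841 <= 878 < 900 = 30^2, so 29 <= sqrt(878) < 30.
floor(sqrt(878)) = 29.

29


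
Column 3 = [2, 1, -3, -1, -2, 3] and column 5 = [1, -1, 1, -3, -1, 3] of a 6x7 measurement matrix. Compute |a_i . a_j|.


Inner product: 2*1 + 1*-1 + -3*1 + -1*-3 + -2*-1 + 3*3
Products: [2, -1, -3, 3, 2, 9]
Sum = 12.
|dot| = 12.

12


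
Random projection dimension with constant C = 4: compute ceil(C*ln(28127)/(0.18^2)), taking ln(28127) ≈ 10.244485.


ln(28127) ≈ 10.244485.
eps^2 = 0.18^2 = 0.0324.
C*ln(N)/eps^2 ≈ 4*10.244485/0.0324 ≈ 1264.7512.
m = ceil(1264.7512) = 1265.

1265


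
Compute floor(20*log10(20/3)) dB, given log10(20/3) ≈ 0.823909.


||x||/||e|| = 20/3.
log10(20/3) ≈ 0.823909.
20*log10(||x||/||e||) ≈ 20*0.823909 = 16.47818.
floor(16.47818) = 16.

16


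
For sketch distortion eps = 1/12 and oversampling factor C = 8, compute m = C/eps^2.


1/eps = 12.
(1/eps)^2 = 144.
m = 8*144 = 1152.

1152


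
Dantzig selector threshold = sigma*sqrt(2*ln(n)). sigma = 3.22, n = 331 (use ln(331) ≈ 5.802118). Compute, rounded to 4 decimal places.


ln(331) ≈ 5.802118.
2*ln(n) ≈ 11.604236.
sqrt(2*ln(n)) ≈ sqrt(11.604236) ≈ 3.406499.
threshold ≈ 3.22*3.406499 = 10.96892678 ≈ 10.9689.

10.9689


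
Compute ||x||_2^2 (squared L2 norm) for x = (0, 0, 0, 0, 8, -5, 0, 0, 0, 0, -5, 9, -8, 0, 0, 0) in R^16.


Non-zero entries: [(4, 8), (5, -5), (10, -5), (11, 9), (12, -8)]
Squares: [64, 25, 25, 81, 64]
||x||_2^2 = sum = 259.

259


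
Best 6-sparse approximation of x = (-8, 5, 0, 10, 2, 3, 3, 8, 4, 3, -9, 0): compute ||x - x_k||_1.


Sorted |x_i| descending: [10, 9, 8, 8, 5, 4, 3, 3, 3, 2, 0, 0]
Keep top 6: [10, 9, 8, 8, 5, 4]
Tail entries: [3, 3, 3, 2, 0, 0]
L1 error = sum of tail = 11.

11


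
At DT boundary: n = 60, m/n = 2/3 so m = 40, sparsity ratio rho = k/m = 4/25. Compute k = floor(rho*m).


m = 2/3*60 = 40.
rho = 4/25.
rho*m = 4/25*40 = 6.4.
k = floor(6.4) = 6.

6


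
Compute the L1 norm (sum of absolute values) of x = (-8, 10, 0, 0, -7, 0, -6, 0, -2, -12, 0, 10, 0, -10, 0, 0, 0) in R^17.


Non-zero entries: [(0, -8), (1, 10), (4, -7), (6, -6), (8, -2), (9, -12), (11, 10), (13, -10)]
Absolute values: [8, 10, 7, 6, 2, 12, 10, 10]
||x||_1 = sum = 65.

65


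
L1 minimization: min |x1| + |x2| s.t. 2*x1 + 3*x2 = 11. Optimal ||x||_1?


Axis intercepts:
  x1 = 11/2, x2 = 0: L1 = 11/2
  x1 = 0, x2 = 11/3: L1 = 11/3
x* = (0, 11/3)
||x*||_1 = 11/3.

11/3


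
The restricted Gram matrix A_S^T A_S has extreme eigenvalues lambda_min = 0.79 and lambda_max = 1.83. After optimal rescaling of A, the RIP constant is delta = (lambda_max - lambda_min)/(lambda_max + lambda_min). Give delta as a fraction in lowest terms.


lambda_max - lambda_min = 1.83 - 0.79 = 1.04.
lambda_max + lambda_min = 1.83 + 0.79 = 2.62.
delta = 1.04/2.62 = 104/262 = 52/131.

52/131


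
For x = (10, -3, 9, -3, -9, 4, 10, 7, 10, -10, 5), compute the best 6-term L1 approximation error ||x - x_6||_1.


Sorted |x_i| descending: [10, 10, 10, 10, 9, 9, 7, 5, 4, 3, 3]
Keep top 6: [10, 10, 10, 10, 9, 9]
Tail entries: [7, 5, 4, 3, 3]
L1 error = sum of tail = 22.

22


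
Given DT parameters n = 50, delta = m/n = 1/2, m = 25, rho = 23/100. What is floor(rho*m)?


m = 1/2*50 = 25.
rho = 23/100.
rho*m = 23/100*25 = 5.75.
k = floor(5.75) = 5.

5


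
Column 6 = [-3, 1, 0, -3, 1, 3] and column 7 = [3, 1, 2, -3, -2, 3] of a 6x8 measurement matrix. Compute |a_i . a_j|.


Inner product: -3*3 + 1*1 + 0*2 + -3*-3 + 1*-2 + 3*3
Products: [-9, 1, 0, 9, -2, 9]
Sum = 8.
|dot| = 8.

8


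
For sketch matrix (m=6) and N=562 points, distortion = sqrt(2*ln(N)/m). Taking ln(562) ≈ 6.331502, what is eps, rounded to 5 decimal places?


ln(562) ≈ 6.331502.
2*ln(N)/m ≈ 2*6.331502/6 ≈ 2.11050067.
eps = sqrt(2.11050067) ≈ 1.4527562 ≈ 1.45276.

1.45276


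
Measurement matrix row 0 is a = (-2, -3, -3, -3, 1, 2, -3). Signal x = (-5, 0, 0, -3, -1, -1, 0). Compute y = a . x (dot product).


Non-zero terms: ['-2*-5', '-3*-3', '1*-1', '2*-1']
Products: [10, 9, -1, -2]
y = sum = 16.

16


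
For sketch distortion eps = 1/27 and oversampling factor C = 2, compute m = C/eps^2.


1/eps = 27.
(1/eps)^2 = 729.
m = 2*729 = 1458.

1458


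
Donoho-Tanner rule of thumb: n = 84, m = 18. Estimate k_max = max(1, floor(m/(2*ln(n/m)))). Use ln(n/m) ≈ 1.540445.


n/m = 84/18 = 14/3.
ln(n/m) ≈ 1.540445.
2*ln(n/m) ≈ 3.08089.
m/(2*ln(n/m)) ≈ 18/3.08089 ≈ 5.8425.
floor = 5.
k_max = max(1, 5) = 5.

5


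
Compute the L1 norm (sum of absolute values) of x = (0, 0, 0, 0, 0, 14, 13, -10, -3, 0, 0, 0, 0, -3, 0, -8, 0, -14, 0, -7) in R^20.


Non-zero entries: [(5, 14), (6, 13), (7, -10), (8, -3), (13, -3), (15, -8), (17, -14), (19, -7)]
Absolute values: [14, 13, 10, 3, 3, 8, 14, 7]
||x||_1 = sum = 72.

72


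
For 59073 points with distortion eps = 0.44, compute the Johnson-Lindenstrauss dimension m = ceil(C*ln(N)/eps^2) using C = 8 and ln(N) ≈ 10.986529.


ln(59073) ≈ 10.986529.
eps^2 = 0.44^2 = 0.1936.
C*ln(N)/eps^2 ≈ 8*10.986529/0.1936 ≈ 453.9888.
m = ceil(453.9888) = 454.

454


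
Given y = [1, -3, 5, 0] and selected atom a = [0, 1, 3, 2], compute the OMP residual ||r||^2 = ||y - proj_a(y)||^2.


a^T a = 14.
a^T y = 12.
coeff = 12/14 = 6/7.
||r||^2 = 173/7.

173/7


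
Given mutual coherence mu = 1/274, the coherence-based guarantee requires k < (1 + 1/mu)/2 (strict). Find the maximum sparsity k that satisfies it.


1/mu = 274.
1 + 1/mu = 275.
(1 + 1/mu)/2 = 137.5 is not an integer, so k_max = floor(137.5) = 137.

137


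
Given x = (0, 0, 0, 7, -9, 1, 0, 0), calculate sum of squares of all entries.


Non-zero entries: [(3, 7), (4, -9), (5, 1)]
Squares: [49, 81, 1]
||x||_2^2 = sum = 131.

131


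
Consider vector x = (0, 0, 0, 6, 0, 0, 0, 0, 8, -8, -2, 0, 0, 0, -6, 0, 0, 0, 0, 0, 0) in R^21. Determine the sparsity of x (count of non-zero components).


Non-zero positions: [3, 8, 9, 10, 14].
Sparsity = 5.

5


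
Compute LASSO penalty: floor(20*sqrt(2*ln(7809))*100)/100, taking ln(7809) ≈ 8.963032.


ln(7809) ≈ 8.963032.
2*ln(n) ≈ 17.926064.
sqrt(2*ln(n)) ≈ sqrt(17.926064) ≈ 4.233918.
lambda ≈ 20*4.233918 = 84.67836.
floor(lambda*100)/100 = 84.67.

84.67


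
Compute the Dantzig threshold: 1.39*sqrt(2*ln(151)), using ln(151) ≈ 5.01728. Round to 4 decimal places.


ln(151) ≈ 5.01728.
2*ln(n) ≈ 10.03456.
sqrt(2*ln(n)) ≈ sqrt(10.03456) ≈ 3.167737.
threshold ≈ 1.39*3.167737 = 4.40315443 ≈ 4.4032.

4.4032


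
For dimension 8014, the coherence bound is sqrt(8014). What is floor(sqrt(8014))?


89^2 = 7921 <= 8014 < 8100 = 90^2, so 89 <= sqrt(8014) < 90.
floor(sqrt(8014)) = 89.

89


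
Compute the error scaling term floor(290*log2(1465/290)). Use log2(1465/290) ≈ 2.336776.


log2(n/k) = log2(1465/290) ≈ 2.336776.
k*log2(n/k) ≈ 290*2.336776 = 677.66504.
floor(677.66504) = 677.

677


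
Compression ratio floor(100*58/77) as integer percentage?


100*m/n = 100*58/77 ≈ 75.3247.
floor = 75.

75


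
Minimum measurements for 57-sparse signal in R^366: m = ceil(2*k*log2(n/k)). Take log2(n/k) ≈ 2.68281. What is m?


log2(n/k) = log2(366/57) ≈ 2.68281.
2*k*log2(n/k) ≈ 2*57*2.68281 = 305.84034.
m = ceil(305.84034) = 306.

306


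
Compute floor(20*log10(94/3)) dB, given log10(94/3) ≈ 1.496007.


||x||/||e|| = 94/3.
log10(94/3) ≈ 1.496007.
20*log10(||x||/||e||) ≈ 20*1.496007 = 29.92014.
floor(29.92014) = 29.

29


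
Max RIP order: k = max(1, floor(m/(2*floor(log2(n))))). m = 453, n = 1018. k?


floor(log2(1018)) = 9.
2*9 = 18.
m/(2*floor(log2(n))) = 453/18 ≈ 25.1667.
floor = 25.
k = max(1, 25) = 25.

25


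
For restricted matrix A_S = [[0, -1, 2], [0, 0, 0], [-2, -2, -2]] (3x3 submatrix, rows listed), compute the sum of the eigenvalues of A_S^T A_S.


Sum of eigenvalues of A_S^T A_S = trace(A_S^T A_S) = sum of squared column norms of A_S.
A_S^T A_S diagonal: [4, 5, 8].
trace = 4 + 5 + 8 = 17.

17


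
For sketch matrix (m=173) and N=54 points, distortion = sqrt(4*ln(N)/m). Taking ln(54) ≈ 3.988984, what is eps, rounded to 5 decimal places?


ln(54) ≈ 3.988984.
4*ln(N)/m ≈ 4*3.988984/173 ≈ 0.09223084.
eps = sqrt(0.09223084) ≈ 0.3036953 ≈ 0.30370.

0.30370


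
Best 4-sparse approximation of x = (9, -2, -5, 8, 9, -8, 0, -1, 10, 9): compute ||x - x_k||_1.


Sorted |x_i| descending: [10, 9, 9, 9, 8, 8, 5, 2, 1, 0]
Keep top 4: [10, 9, 9, 9]
Tail entries: [8, 8, 5, 2, 1, 0]
L1 error = sum of tail = 24.

24


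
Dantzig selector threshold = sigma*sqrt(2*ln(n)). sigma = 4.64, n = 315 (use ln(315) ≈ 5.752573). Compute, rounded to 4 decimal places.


ln(315) ≈ 5.752573.
2*ln(n) ≈ 11.505146.
sqrt(2*ln(n)) ≈ sqrt(11.505146) ≈ 3.391924.
threshold ≈ 4.64*3.391924 = 15.73852736 ≈ 15.7385.

15.7385


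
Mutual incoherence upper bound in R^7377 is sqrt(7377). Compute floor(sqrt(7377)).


85^2 = 7225 <= 7377 < 7396 = 86^2, so 85 <= sqrt(7377) < 86.
floor(sqrt(7377)) = 85.

85


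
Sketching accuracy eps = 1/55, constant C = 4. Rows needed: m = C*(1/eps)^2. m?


1/eps = 55.
(1/eps)^2 = 3025.
m = 4*3025 = 12100.

12100


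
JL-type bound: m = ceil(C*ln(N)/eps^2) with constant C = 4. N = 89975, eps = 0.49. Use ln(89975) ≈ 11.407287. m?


ln(89975) ≈ 11.407287.
eps^2 = 0.49^2 = 0.2401.
C*ln(N)/eps^2 ≈ 4*11.407287/0.2401 ≈ 190.0423.
m = ceil(190.0423) = 191.

191


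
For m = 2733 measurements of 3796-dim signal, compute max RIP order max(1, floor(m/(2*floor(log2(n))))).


floor(log2(3796)) = 11.
2*11 = 22.
m/(2*floor(log2(n))) = 2733/22 ≈ 124.2273.
floor = 124.
k = max(1, 124) = 124.

124


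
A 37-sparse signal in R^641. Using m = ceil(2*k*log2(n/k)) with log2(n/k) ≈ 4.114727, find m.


log2(n/k) = log2(641/37) ≈ 4.114727.
2*k*log2(n/k) ≈ 2*37*4.114727 = 304.489798.
m = ceil(304.489798) = 305.

305


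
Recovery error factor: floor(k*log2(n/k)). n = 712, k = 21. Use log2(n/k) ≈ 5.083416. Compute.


log2(n/k) = log2(712/21) ≈ 5.083416.
k*log2(n/k) ≈ 21*5.083416 = 106.751736.
floor(106.751736) = 106.

106


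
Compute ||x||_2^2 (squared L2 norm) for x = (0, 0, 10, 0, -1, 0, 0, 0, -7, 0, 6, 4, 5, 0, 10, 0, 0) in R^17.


Non-zero entries: [(2, 10), (4, -1), (8, -7), (10, 6), (11, 4), (12, 5), (14, 10)]
Squares: [100, 1, 49, 36, 16, 25, 100]
||x||_2^2 = sum = 327.

327


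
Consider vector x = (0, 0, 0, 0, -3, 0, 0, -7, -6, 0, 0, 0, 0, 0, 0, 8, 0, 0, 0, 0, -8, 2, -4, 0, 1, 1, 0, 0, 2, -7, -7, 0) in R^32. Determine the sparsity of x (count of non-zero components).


Non-zero positions: [4, 7, 8, 15, 20, 21, 22, 24, 25, 28, 29, 30].
Sparsity = 12.

12


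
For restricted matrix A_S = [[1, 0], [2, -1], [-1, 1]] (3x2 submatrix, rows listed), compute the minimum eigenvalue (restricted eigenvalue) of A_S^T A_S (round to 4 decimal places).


A_S^T A_S = [[6, -3], [-3, 2]].
trace = 8.
det = 3.
disc = trace^2 - 4*det = 64 - 4*3 = 52.
sqrt(52) ≈ 7.211103.
lam_min = (8 - sqrt(52))/2 ≈ (8 - 7.211103)/2 = 0.3944485 ≈ 0.3944.

0.3944


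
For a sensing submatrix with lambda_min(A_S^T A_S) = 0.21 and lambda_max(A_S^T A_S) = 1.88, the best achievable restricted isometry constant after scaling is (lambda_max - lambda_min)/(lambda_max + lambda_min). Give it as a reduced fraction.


lambda_max - lambda_min = 1.88 - 0.21 = 1.67.
lambda_max + lambda_min = 1.88 + 0.21 = 2.09.
delta = 1.67/2.09 = 167/209.

167/209


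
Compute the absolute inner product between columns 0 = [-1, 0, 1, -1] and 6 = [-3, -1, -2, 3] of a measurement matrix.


Inner product: -1*-3 + 0*-1 + 1*-2 + -1*3
Products: [3, 0, -2, -3]
Sum = -2.
|dot| = 2.

2


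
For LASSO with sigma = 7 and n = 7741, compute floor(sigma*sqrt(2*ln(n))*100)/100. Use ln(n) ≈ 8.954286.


ln(7741) ≈ 8.954286.
2*ln(n) ≈ 17.908572.
sqrt(2*ln(n)) ≈ sqrt(17.908572) ≈ 4.231852.
lambda ≈ 7*4.231852 = 29.622964.
floor(lambda*100)/100 = 29.62.

29.62


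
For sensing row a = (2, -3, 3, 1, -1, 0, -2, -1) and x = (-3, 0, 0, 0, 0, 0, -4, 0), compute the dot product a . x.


Non-zero terms: ['2*-3', '-2*-4']
Products: [-6, 8]
y = sum = 2.

2


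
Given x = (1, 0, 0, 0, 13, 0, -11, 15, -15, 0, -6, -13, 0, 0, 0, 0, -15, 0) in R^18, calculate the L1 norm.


Non-zero entries: [(0, 1), (4, 13), (6, -11), (7, 15), (8, -15), (10, -6), (11, -13), (16, -15)]
Absolute values: [1, 13, 11, 15, 15, 6, 13, 15]
||x||_1 = sum = 89.

89


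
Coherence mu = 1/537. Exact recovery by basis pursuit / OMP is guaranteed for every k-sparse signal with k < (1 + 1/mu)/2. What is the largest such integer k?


1/mu = 537.
1 + 1/mu = 538.
(1 + 1/mu)/2 = 269 is an integer and the inequality is strict, so k_max = 269 - 1 = 268.

268


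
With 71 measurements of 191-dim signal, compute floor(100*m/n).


100*m/n = 100*71/191 ≈ 37.1728.
floor = 37.

37


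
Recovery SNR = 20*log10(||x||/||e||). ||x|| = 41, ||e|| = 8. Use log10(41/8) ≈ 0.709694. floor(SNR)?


||x||/||e|| = 41/8.
log10(41/8) ≈ 0.709694.
20*log10(||x||/||e||) ≈ 20*0.709694 = 14.19388.
floor(14.19388) = 14.

14


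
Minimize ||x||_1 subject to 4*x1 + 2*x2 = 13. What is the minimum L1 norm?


Axis intercepts:
  x1 = 13/4, x2 = 0: L1 = 13/4
  x1 = 0, x2 = 13/2: L1 = 13/2
x* = (13/4, 0)
||x*||_1 = 13/4.

13/4


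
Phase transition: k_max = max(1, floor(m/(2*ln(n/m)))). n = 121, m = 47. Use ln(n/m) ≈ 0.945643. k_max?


n/m = 121/47.
ln(n/m) ≈ 0.945643.
2*ln(n/m) ≈ 1.891286.
m/(2*ln(n/m)) ≈ 47/1.891286 ≈ 24.8508.
floor = 24.
k_max = max(1, 24) = 24.

24


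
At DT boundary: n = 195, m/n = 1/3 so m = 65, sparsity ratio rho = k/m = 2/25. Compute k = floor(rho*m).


m = 1/3*195 = 65.
rho = 2/25.
rho*m = 2/25*65 = 5.2.
k = floor(5.2) = 5.

5


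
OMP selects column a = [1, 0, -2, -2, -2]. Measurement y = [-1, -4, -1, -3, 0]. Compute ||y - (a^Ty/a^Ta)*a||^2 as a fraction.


a^T a = 13.
a^T y = 7.
coeff = 7/13 = 7/13.
||r||^2 = 302/13.

302/13


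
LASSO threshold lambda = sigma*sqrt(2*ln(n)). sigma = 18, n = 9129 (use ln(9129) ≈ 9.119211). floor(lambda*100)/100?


ln(9129) ≈ 9.119211.
2*ln(n) ≈ 18.238422.
sqrt(2*ln(n)) ≈ sqrt(18.238422) ≈ 4.270647.
lambda ≈ 18*4.270647 = 76.871646.
floor(lambda*100)/100 = 76.87.

76.87


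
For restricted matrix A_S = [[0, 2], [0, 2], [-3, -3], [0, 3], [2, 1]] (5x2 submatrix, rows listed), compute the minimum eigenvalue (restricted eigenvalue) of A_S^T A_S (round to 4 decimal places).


A_S^T A_S = [[13, 11], [11, 27]].
trace = 40.
det = 230.
disc = trace^2 - 4*det = 1600 - 4*230 = 680.
sqrt(680) ≈ 26.076810.
lam_min = (40 - sqrt(680))/2 ≈ (40 - 26.076810)/2 = 6.961595 ≈ 6.9616.

6.9616


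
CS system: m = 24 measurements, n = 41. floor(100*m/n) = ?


100*m/n = 100*24/41 ≈ 58.5366.
floor = 58.

58


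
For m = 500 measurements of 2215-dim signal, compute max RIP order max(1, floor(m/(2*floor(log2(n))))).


floor(log2(2215)) = 11.
2*11 = 22.
m/(2*floor(log2(n))) = 500/22 ≈ 22.7273.
floor = 22.
k = max(1, 22) = 22.

22


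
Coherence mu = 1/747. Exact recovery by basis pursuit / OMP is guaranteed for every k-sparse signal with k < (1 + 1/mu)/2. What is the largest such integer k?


1/mu = 747.
1 + 1/mu = 748.
(1 + 1/mu)/2 = 374 is an integer and the inequality is strict, so k_max = 374 - 1 = 373.

373


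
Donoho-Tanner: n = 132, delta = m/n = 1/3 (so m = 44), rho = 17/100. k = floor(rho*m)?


m = 1/3*132 = 44.
rho = 17/100.
rho*m = 17/100*44 = 7.48.
k = floor(7.48) = 7.

7


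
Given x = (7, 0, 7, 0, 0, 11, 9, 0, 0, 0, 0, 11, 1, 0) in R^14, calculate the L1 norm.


Non-zero entries: [(0, 7), (2, 7), (5, 11), (6, 9), (11, 11), (12, 1)]
Absolute values: [7, 7, 11, 9, 11, 1]
||x||_1 = sum = 46.

46


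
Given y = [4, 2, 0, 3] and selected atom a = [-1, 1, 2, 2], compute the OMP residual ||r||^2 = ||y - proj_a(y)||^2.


a^T a = 10.
a^T y = 4.
coeff = 4/10 = 2/5.
||r||^2 = 137/5.

137/5


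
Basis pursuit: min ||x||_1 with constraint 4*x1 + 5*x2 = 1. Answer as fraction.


Axis intercepts:
  x1 = 1/4, x2 = 0: L1 = 1/4
  x1 = 0, x2 = 1/5: L1 = 1/5
x* = (0, 1/5)
||x*||_1 = 1/5.

1/5


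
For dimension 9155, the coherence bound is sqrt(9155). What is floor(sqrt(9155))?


95^2 = 9025 <= 9155 < 9216 = 96^2, so 95 <= sqrt(9155) < 96.
floor(sqrt(9155)) = 95.

95


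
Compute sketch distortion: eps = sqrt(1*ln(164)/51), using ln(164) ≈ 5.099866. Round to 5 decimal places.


ln(164) ≈ 5.099866.
1*ln(N)/m ≈ 1*5.099866/51 ≈ 0.09999737.
eps = sqrt(0.09999737) ≈ 0.3162236 ≈ 0.31622.

0.31622


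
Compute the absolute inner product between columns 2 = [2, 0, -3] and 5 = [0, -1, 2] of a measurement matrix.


Inner product: 2*0 + 0*-1 + -3*2
Products: [0, 0, -6]
Sum = -6.
|dot| = 6.

6


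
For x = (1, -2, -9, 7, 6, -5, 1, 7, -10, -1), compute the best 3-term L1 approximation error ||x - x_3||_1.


Sorted |x_i| descending: [10, 9, 7, 7, 6, 5, 2, 1, 1, 1]
Keep top 3: [10, 9, 7]
Tail entries: [7, 6, 5, 2, 1, 1, 1]
L1 error = sum of tail = 23.

23


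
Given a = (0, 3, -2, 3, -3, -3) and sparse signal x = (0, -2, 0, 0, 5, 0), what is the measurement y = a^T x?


Non-zero terms: ['3*-2', '-3*5']
Products: [-6, -15]
y = sum = -21.

-21


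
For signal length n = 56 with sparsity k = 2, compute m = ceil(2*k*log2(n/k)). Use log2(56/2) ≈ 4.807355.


log2(n/k) = log2(56/2) ≈ 4.807355.
2*k*log2(n/k) ≈ 2*2*4.807355 = 19.22942.
m = ceil(19.22942) = 20.

20


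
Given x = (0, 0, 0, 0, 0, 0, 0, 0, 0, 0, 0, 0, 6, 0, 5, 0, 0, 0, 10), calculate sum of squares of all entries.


Non-zero entries: [(12, 6), (14, 5), (18, 10)]
Squares: [36, 25, 100]
||x||_2^2 = sum = 161.

161


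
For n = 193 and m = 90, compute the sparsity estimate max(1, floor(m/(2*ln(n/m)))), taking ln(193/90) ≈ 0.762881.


n/m = 193/90.
ln(n/m) ≈ 0.762881.
2*ln(n/m) ≈ 1.525762.
m/(2*ln(n/m)) ≈ 90/1.525762 ≈ 58.9869.
floor = 58.
k_max = max(1, 58) = 58.

58


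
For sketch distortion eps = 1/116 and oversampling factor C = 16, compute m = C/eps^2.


1/eps = 116.
(1/eps)^2 = 13456.
m = 16*13456 = 215296.

215296


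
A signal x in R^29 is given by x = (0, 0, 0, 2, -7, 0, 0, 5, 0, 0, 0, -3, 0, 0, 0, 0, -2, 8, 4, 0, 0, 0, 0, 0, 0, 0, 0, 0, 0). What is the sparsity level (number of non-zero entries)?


Non-zero positions: [3, 4, 7, 11, 16, 17, 18].
Sparsity = 7.

7


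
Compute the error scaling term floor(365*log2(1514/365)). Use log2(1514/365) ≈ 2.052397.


log2(n/k) = log2(1514/365) ≈ 2.052397.
k*log2(n/k) ≈ 365*2.052397 = 749.124905.
floor(749.124905) = 749.

749


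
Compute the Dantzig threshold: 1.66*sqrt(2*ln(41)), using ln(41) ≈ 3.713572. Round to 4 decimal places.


ln(41) ≈ 3.713572.
2*ln(n) ≈ 7.427144.
sqrt(2*ln(n)) ≈ sqrt(7.427144) ≈ 2.725279.
threshold ≈ 1.66*2.725279 = 4.52396314 ≈ 4.5240.

4.5240


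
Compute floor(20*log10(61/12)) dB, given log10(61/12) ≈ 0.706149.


||x||/||e|| = 61/12.
log10(61/12) ≈ 0.706149.
20*log10(||x||/||e||) ≈ 20*0.706149 = 14.12298.
floor(14.12298) = 14.

14


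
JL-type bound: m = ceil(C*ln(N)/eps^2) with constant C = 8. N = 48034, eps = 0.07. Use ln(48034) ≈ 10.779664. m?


ln(48034) ≈ 10.779664.
eps^2 = 0.07^2 = 0.0049.
C*ln(N)/eps^2 ≈ 8*10.779664/0.0049 ≈ 17599.4514.
m = ceil(17599.4514) = 17600.

17600


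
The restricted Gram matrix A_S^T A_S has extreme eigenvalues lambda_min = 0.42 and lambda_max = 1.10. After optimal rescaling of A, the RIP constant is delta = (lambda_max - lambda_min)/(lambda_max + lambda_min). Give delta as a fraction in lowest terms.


lambda_max - lambda_min = 1.10 - 0.42 = 0.68.
lambda_max + lambda_min = 1.10 + 0.42 = 1.52.
delta = 0.68/1.52 = 68/152 = 17/38.

17/38


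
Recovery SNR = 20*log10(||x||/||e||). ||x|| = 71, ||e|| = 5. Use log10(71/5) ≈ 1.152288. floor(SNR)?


||x||/||e|| = 71/5.
log10(71/5) ≈ 1.152288.
20*log10(||x||/||e||) ≈ 20*1.152288 = 23.04576.
floor(23.04576) = 23.

23


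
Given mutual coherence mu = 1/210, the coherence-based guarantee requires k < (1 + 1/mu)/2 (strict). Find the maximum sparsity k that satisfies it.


1/mu = 210.
1 + 1/mu = 211.
(1 + 1/mu)/2 = 105.5 is not an integer, so k_max = floor(105.5) = 105.

105


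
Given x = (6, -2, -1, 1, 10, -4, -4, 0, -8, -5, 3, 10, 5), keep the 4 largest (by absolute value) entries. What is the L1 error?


Sorted |x_i| descending: [10, 10, 8, 6, 5, 5, 4, 4, 3, 2, 1, 1, 0]
Keep top 4: [10, 10, 8, 6]
Tail entries: [5, 5, 4, 4, 3, 2, 1, 1, 0]
L1 error = sum of tail = 25.

25


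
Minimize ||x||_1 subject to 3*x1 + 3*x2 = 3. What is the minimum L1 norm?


Axis intercepts:
  x1 = 1, x2 = 0: L1 = 1
  x1 = 0, x2 = 1: L1 = 1
x* = (1, 0)
||x*||_1 = 1.

1


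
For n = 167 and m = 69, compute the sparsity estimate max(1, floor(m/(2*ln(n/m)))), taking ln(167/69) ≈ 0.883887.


n/m = 167/69.
ln(n/m) ≈ 0.883887.
2*ln(n/m) ≈ 1.767774.
m/(2*ln(n/m)) ≈ 69/1.767774 ≈ 39.0321.
floor = 39.
k_max = max(1, 39) = 39.

39


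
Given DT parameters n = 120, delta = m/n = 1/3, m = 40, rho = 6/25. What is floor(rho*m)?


m = 1/3*120 = 40.
rho = 6/25.
rho*m = 6/25*40 = 9.6.
k = floor(9.6) = 9.

9


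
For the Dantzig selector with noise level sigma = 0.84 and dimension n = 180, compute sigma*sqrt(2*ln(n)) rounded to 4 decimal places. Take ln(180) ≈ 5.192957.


ln(180) ≈ 5.192957.
2*ln(n) ≈ 10.385914.
sqrt(2*ln(n)) ≈ sqrt(10.385914) ≈ 3.222718.
threshold ≈ 0.84*3.222718 = 2.70708312 ≈ 2.7071.

2.7071


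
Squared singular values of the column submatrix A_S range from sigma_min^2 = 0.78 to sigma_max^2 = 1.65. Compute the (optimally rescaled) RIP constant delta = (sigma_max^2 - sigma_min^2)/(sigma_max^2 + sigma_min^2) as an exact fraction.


lambda_max - lambda_min = 1.65 - 0.78 = 0.87.
lambda_max + lambda_min = 1.65 + 0.78 = 2.43.
delta = 0.87/2.43 = 87/243 = 29/81.

29/81


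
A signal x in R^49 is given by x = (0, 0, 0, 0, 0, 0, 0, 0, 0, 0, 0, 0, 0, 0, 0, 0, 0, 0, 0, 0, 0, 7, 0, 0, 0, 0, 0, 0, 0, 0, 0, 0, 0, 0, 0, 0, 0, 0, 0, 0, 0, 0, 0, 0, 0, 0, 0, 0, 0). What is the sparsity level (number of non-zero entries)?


Non-zero positions: [21].
Sparsity = 1.

1


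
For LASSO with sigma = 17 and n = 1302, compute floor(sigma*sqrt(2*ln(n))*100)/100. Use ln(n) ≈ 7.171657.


ln(1302) ≈ 7.171657.
2*ln(n) ≈ 14.343314.
sqrt(2*ln(n)) ≈ sqrt(14.343314) ≈ 3.787257.
lambda ≈ 17*3.787257 = 64.383369.
floor(lambda*100)/100 = 64.38.

64.38


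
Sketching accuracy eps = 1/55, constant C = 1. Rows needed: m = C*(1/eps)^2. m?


1/eps = 55.
(1/eps)^2 = 3025.
m = 1*3025 = 3025.

3025


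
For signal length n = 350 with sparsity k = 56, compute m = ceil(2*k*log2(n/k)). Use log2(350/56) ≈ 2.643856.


log2(n/k) = log2(350/56) ≈ 2.643856.
2*k*log2(n/k) ≈ 2*56*2.643856 = 296.111872.
m = ceil(296.111872) = 297.

297


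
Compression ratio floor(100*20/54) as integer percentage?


100*m/n = 100*20/54 ≈ 37.037.
floor = 37.

37


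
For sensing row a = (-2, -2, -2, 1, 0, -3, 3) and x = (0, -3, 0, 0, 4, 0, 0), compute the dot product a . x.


Non-zero terms: ['-2*-3', '0*4']
Products: [6, 0]
y = sum = 6.

6


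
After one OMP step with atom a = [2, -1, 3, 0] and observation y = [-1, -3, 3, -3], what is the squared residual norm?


a^T a = 14.
a^T y = 10.
coeff = 10/14 = 5/7.
||r||^2 = 146/7.

146/7


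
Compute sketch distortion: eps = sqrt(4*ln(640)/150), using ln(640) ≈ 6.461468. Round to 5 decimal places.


ln(640) ≈ 6.461468.
4*ln(N)/m ≈ 4*6.461468/150 ≈ 0.17230581.
eps = sqrt(0.17230581) ≈ 0.4150974 ≈ 0.41510.

0.41510


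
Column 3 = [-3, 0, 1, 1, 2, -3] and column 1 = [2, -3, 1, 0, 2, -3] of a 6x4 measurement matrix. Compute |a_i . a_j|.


Inner product: -3*2 + 0*-3 + 1*1 + 1*0 + 2*2 + -3*-3
Products: [-6, 0, 1, 0, 4, 9]
Sum = 8.
|dot| = 8.

8


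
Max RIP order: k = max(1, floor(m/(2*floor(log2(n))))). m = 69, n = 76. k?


floor(log2(76)) = 6.
2*6 = 12.
m/(2*floor(log2(n))) = 69/12 ≈ 5.75.
floor = 5.
k = max(1, 5) = 5.

5


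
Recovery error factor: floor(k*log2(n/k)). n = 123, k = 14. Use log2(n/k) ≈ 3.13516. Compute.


log2(n/k) = log2(123/14) ≈ 3.13516.
k*log2(n/k) ≈ 14*3.13516 = 43.89224.
floor(43.89224) = 43.

43


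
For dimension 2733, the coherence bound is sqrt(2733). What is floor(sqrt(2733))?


52^2 = 2704 <= 2733 < 2809 = 53^2, so 52 <= sqrt(2733) < 53.
floor(sqrt(2733)) = 52.

52


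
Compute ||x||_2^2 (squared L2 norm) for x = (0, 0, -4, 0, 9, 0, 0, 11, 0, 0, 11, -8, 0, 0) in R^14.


Non-zero entries: [(2, -4), (4, 9), (7, 11), (10, 11), (11, -8)]
Squares: [16, 81, 121, 121, 64]
||x||_2^2 = sum = 403.

403


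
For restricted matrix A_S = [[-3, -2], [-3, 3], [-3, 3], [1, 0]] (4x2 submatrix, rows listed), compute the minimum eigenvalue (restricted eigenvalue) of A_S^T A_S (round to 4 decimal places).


A_S^T A_S = [[28, -12], [-12, 22]].
trace = 50.
det = 472.
disc = trace^2 - 4*det = 2500 - 4*472 = 612.
sqrt(612) ≈ 24.738634.
lam_min = (50 - sqrt(612))/2 ≈ (50 - 24.738634)/2 = 12.630683 ≈ 12.6307.

12.6307


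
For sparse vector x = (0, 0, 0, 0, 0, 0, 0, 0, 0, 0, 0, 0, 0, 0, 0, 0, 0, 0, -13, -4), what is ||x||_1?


Non-zero entries: [(18, -13), (19, -4)]
Absolute values: [13, 4]
||x||_1 = sum = 17.

17


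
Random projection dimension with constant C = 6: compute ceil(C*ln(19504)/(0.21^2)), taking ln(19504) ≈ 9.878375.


ln(19504) ≈ 9.878375.
eps^2 = 0.21^2 = 0.0441.
C*ln(N)/eps^2 ≈ 6*9.878375/0.0441 ≈ 1343.9966.
m = ceil(1343.9966) = 1344.

1344


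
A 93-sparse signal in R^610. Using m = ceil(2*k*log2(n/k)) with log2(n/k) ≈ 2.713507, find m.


log2(n/k) = log2(610/93) ≈ 2.713507.
2*k*log2(n/k) ≈ 2*93*2.713507 = 504.712302.
m = ceil(504.712302) = 505.

505


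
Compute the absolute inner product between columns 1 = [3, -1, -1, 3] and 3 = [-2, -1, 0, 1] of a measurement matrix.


Inner product: 3*-2 + -1*-1 + -1*0 + 3*1
Products: [-6, 1, 0, 3]
Sum = -2.
|dot| = 2.

2


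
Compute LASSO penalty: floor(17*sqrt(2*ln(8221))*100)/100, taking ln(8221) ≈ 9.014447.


ln(8221) ≈ 9.014447.
2*ln(n) ≈ 18.028894.
sqrt(2*ln(n)) ≈ sqrt(18.028894) ≈ 4.246045.
lambda ≈ 17*4.246045 = 72.182765.
floor(lambda*100)/100 = 72.18.

72.18


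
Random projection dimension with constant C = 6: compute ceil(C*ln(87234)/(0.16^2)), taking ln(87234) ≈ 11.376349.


ln(87234) ≈ 11.376349.
eps^2 = 0.16^2 = 0.0256.
C*ln(N)/eps^2 ≈ 6*11.376349/0.0256 ≈ 2666.3318.
m = ceil(2666.3318) = 2667.

2667


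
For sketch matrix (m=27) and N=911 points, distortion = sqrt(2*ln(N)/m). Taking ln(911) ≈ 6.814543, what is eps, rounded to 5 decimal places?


ln(911) ≈ 6.814543.
2*ln(N)/m ≈ 2*6.814543/27 ≈ 0.50478096.
eps = sqrt(0.50478096) ≈ 0.7104794 ≈ 0.71048.

0.71048


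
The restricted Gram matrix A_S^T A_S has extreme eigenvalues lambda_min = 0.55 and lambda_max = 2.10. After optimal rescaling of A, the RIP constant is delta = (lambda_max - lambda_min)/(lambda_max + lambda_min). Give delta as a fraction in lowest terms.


lambda_max - lambda_min = 2.10 - 0.55 = 1.55.
lambda_max + lambda_min = 2.10 + 0.55 = 2.65.
delta = 1.55/2.65 = 155/265 = 31/53.

31/53


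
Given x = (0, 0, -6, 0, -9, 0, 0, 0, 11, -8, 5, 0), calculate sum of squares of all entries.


Non-zero entries: [(2, -6), (4, -9), (8, 11), (9, -8), (10, 5)]
Squares: [36, 81, 121, 64, 25]
||x||_2^2 = sum = 327.

327


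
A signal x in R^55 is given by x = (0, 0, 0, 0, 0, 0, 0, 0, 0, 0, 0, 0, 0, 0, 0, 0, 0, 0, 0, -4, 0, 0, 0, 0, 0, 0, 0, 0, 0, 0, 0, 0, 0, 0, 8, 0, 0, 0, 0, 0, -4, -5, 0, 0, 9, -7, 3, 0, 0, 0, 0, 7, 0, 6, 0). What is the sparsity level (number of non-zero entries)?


Non-zero positions: [19, 34, 40, 41, 44, 45, 46, 51, 53].
Sparsity = 9.

9


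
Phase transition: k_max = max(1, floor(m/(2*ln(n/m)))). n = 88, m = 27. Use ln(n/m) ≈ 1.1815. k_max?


n/m = 88/27.
ln(n/m) ≈ 1.1815.
2*ln(n/m) ≈ 2.363.
m/(2*ln(n/m)) ≈ 27/2.363 ≈ 11.4262.
floor = 11.
k_max = max(1, 11) = 11.

11


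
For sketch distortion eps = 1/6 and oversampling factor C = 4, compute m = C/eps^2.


1/eps = 6.
(1/eps)^2 = 36.
m = 4*36 = 144.

144


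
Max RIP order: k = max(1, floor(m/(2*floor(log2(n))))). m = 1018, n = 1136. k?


floor(log2(1136)) = 10.
2*10 = 20.
m/(2*floor(log2(n))) = 1018/20 ≈ 50.9.
floor = 50.
k = max(1, 50) = 50.

50


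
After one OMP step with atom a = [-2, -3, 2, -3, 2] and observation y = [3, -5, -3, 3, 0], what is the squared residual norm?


a^T a = 30.
a^T y = -6.
coeff = -6/30 = -1/5.
||r||^2 = 254/5.

254/5


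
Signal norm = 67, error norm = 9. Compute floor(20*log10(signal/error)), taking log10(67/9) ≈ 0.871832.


||x||/||e|| = 67/9.
log10(67/9) ≈ 0.871832.
20*log10(||x||/||e||) ≈ 20*0.871832 = 17.43664.
floor(17.43664) = 17.

17


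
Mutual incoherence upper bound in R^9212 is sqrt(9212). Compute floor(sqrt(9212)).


95^2 = 9025 <= 9212 < 9216 = 96^2, so 95 <= sqrt(9212) < 96.
floor(sqrt(9212)) = 95.

95


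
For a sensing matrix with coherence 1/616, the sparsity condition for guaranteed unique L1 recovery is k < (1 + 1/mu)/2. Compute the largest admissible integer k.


1/mu = 616.
1 + 1/mu = 617.
(1 + 1/mu)/2 = 308.5 is not an integer, so k_max = floor(308.5) = 308.

308


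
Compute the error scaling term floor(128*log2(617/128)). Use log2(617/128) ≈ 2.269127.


log2(n/k) = log2(617/128) ≈ 2.269127.
k*log2(n/k) ≈ 128*2.269127 = 290.448256.
floor(290.448256) = 290.

290


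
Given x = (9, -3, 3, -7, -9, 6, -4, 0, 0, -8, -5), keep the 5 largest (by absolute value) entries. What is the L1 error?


Sorted |x_i| descending: [9, 9, 8, 7, 6, 5, 4, 3, 3, 0, 0]
Keep top 5: [9, 9, 8, 7, 6]
Tail entries: [5, 4, 3, 3, 0, 0]
L1 error = sum of tail = 15.

15


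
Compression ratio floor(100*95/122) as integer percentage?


100*m/n = 100*95/122 ≈ 77.8689.
floor = 77.

77


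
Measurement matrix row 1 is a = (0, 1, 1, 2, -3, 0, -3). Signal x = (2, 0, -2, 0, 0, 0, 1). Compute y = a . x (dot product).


Non-zero terms: ['0*2', '1*-2', '-3*1']
Products: [0, -2, -3]
y = sum = -5.

-5


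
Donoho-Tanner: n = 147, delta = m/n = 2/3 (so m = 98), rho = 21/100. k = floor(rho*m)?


m = 2/3*147 = 98.
rho = 21/100.
rho*m = 21/100*98 = 20.58.
k = floor(20.58) = 20.

20


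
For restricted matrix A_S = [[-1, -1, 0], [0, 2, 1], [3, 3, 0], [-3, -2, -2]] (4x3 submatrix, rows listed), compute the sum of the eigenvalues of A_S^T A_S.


Sum of eigenvalues of A_S^T A_S = trace(A_S^T A_S) = sum of squared column norms of A_S.
A_S^T A_S diagonal: [19, 18, 5].
trace = 19 + 18 + 5 = 42.

42


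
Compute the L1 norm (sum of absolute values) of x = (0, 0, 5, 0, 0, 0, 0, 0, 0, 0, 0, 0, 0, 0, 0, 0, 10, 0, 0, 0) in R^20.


Non-zero entries: [(2, 5), (16, 10)]
Absolute values: [5, 10]
||x||_1 = sum = 15.

15


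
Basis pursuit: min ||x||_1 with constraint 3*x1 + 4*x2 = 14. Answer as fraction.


Axis intercepts:
  x1 = 14/3, x2 = 0: L1 = 14/3
  x1 = 0, x2 = 7/2: L1 = 7/2
x* = (0, 7/2)
||x*||_1 = 7/2.

7/2


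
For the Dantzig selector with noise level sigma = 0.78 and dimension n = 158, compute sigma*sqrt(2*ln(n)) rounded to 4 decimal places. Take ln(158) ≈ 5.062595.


ln(158) ≈ 5.062595.
2*ln(n) ≈ 10.12519.
sqrt(2*ln(n)) ≈ sqrt(10.12519) ≈ 3.18201.
threshold ≈ 0.78*3.18201 = 2.4819678 ≈ 2.4820.

2.4820


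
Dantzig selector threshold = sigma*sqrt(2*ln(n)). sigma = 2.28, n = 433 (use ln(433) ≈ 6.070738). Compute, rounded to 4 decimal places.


ln(433) ≈ 6.070738.
2*ln(n) ≈ 12.141476.
sqrt(2*ln(n)) ≈ sqrt(12.141476) ≈ 3.484462.
threshold ≈ 2.28*3.484462 = 7.94457336 ≈ 7.9446.

7.9446


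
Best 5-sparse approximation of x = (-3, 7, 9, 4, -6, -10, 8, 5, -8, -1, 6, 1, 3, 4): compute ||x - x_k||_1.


Sorted |x_i| descending: [10, 9, 8, 8, 7, 6, 6, 5, 4, 4, 3, 3, 1, 1]
Keep top 5: [10, 9, 8, 8, 7]
Tail entries: [6, 6, 5, 4, 4, 3, 3, 1, 1]
L1 error = sum of tail = 33.

33


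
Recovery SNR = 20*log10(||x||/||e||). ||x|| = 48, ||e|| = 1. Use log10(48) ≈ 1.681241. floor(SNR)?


||x||/||e|| = 48/1 = 48.
log10(48) ≈ 1.681241.
20*log10(||x||/||e||) ≈ 20*1.681241 = 33.62482.
floor(33.62482) = 33.

33
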